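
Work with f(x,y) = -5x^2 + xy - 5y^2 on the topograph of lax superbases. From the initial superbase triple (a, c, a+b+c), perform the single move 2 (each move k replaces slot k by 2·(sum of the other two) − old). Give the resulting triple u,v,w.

start (-5,-5,-9) = (f(1,0),f(0,1),f(1,1))
replace slot 2: 2·((-5)+(-9)) − (-5) = -23 → (-5,-23,-9)

-5,-23,-9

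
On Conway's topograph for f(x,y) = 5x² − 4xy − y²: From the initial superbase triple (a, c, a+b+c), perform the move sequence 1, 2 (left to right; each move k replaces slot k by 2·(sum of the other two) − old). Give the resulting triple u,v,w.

start (5,-1,0) = (f(1,0),f(0,1),f(1,1))
replace slot 1: 2·((-1)+0) − 5 = -7 → (-7,-1,0)
replace slot 2: 2·((-7)+0) − (-1) = -13 → (-7,-13,0)

-7,-13,0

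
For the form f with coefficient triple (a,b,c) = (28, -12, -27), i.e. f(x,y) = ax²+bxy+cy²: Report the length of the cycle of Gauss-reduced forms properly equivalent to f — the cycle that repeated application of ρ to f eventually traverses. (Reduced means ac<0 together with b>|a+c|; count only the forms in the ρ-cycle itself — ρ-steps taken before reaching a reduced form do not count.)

D = 3168, ⌊√D⌋ = 56
descent: ρ → (-27,12,28)  [lands on river]
river: ρ → (28,44,-11)
river: ρ → (-11,44,28)
river: ρ → (28,12,-27)
river: ρ → (-27,42,13)
river: ρ → (13,36,-36)
river: ρ → (-36,36,13)
river: ρ → (13,42,-27)
ρ-cycle length = 8 (tail of 1 descent step not counted)

8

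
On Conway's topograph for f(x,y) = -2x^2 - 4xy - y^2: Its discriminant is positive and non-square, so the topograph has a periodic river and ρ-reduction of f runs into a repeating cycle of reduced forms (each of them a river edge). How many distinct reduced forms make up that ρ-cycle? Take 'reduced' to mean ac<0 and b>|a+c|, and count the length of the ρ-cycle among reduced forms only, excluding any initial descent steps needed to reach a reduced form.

D = 8, ⌊√D⌋ = 2
descent: ρ → (-1,2,1)  [lands on river]
river: ρ → (1,2,-1)
ρ-cycle length = 2 (tail of 1 descent step not counted)

2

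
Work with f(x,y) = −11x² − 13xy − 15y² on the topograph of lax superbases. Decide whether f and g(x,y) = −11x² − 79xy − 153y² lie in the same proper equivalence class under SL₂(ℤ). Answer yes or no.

D₁ = -491, D₂ = -491
f is negative-definite; reduce −f:
−f: translate: b→-9 (≡13 mod 22), so (11,13,15)→(11,-9,13)
−f: reduced (well bottom): (11,-9,13) with a≤c, −a<b≤a
flip sign back: reduced form of f is (-11,9,-13)
g is negative-definite; reduce −g:
−g: translate: b→-9 (≡79 mod 22), so (11,79,153)→(11,-9,13)
−g: reduced (well bottom): (11,-9,13) with a≤c, −a<b≤a
flip sign back: reduced form of g is (-11,9,-13)
reduced forms (-11, 9, -13) vs (-11, 9, -13) ⇒ equivalent

yes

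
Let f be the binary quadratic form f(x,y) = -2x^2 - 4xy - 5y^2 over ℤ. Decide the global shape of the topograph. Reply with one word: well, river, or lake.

D = b²−4ac = (-4)² − 4·(-2)·(-5) = -24
D < 0 ⇒ definite ⇒ every region one sign ⇒ single well

well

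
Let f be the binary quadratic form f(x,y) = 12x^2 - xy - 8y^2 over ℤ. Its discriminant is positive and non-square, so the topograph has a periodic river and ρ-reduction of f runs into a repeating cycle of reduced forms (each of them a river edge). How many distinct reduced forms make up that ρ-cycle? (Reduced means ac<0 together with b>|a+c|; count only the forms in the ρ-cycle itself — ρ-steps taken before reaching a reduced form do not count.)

D = 385, ⌊√D⌋ = 19
descent: ρ → (-8,17,3)  [lands on river]
river: ρ → (3,19,-2)
river: ρ → (-2,17,12)
river: ρ → (12,7,-7)
river: ρ → (-7,7,12)
river: ρ → (12,17,-2)
river: ρ → (-2,19,3)
river: ρ → (3,17,-8)
river: ρ → (-8,15,5)
river: ρ → (5,15,-8)
ρ-cycle length = 10 (tail of 1 descent step not counted)

10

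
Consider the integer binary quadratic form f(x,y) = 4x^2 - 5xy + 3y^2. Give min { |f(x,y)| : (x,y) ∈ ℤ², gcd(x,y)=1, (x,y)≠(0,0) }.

translate: b→3 (≡-5 mod 8), so (4,-5,3)→(4,3,2)
flip: (4,3,2)→(2,-3,4)
translate: b→1 (≡-3 mod 4), so (2,-3,4)→(2,1,3)
reduced (well bottom): (2,1,3) with a≤c, −a<b≤a
well minimum = a = 2

2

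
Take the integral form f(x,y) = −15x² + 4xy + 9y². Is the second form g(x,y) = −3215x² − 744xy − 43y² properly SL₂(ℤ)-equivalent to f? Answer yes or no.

D₁ = 556, D₂ = 556
river cycle of f (length 18): (9, 14, -10), (-10, 6, 13), (13, 20, -3), (-3, 22, 6), (6, 14, -15), (-15, 16, 5), (5, 14, -18), (-18, 22, 1), (1, 22, -18), (-18, 14, 5), … (8 more)
river cycle of g (length 18): (-2, 22, 9), (9, 14, -10), (-10, 6, 13), (13, 20, -3), (-3, 22, 6), (6, 14, -15), (-15, 16, 5), (5, 14, -18), (-18, 22, 1), (1, 22, -18), … (8 more)
cycles coincide ⇒ equivalent

yes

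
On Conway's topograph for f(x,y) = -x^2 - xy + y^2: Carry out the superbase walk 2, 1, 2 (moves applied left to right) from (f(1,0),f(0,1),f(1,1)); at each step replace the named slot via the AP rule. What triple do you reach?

start (-1,1,-1) = (f(1,0),f(0,1),f(1,1))
replace slot 2: 2·((-1)+(-1)) − 1 = -5 → (-1,-5,-1)
replace slot 1: 2·((-5)+(-1)) − (-1) = -11 → (-11,-5,-1)
replace slot 2: 2·((-11)+(-1)) − (-5) = -19 → (-11,-19,-1)

-11,-19,-1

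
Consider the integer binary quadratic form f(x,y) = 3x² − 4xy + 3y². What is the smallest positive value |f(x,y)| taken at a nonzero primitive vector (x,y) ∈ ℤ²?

translate: b→2 (≡-4 mod 6), so (3,-4,3)→(3,2,2)
flip: (3,2,2)→(2,-2,3)
translate: b→2 (≡-2 mod 4), so (2,-2,3)→(2,2,3)
reduced (well bottom): (2,2,3) with a≤c, −a<b≤a
well minimum = a = 2

2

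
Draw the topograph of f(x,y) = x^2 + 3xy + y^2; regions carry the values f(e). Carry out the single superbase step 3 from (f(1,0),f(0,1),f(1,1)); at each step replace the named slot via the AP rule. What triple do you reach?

start (1,1,5) = (f(1,0),f(0,1),f(1,1))
replace slot 3: 2·(1+1) − 5 = -1 → (1,1,-1)

1,1,-1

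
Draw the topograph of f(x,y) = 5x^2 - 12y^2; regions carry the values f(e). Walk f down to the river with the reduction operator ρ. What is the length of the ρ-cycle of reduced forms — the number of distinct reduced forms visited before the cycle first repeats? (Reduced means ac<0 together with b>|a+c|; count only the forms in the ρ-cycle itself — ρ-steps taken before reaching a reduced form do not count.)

D = 240, ⌊√D⌋ = 15
descent: ρ → (-12,0,5)
descent: ρ → (5,10,-7)  [lands on river]
river: ρ → (-7,4,8)
river: ρ → (8,12,-3)
river: ρ → (-3,12,8)
river: ρ → (8,4,-7)
river: ρ → (-7,10,5)
ρ-cycle length = 6 (tail of 2 descent steps not counted)

6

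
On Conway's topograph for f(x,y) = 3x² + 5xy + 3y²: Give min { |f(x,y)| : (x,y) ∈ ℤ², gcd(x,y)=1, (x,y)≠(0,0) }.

translate: b→-1 (≡5 mod 6), so (3,5,3)→(3,-1,1)
flip: (3,-1,1)→(1,1,3)
reduced (well bottom): (1,1,3) with a≤c, −a<b≤a
well minimum = a = 1

1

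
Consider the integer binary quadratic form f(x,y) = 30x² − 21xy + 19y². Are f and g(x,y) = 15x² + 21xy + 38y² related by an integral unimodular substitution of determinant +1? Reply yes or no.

D₁ = -1839, D₂ = -1839
f: flip: (30,-21,19)→(19,21,30)
f: translate: b→-17 (≡21 mod 38), so (19,21,30)→(19,-17,28)
f: reduced (well bottom): (19,-17,28) with a≤c, −a<b≤a
g: translate: b→-9 (≡21 mod 30), so (15,21,38)→(15,-9,32)
g: reduced (well bottom): (15,-9,32) with a≤c, −a<b≤a
reduced forms (19, -17, 28) vs (15, -9, 32) ⇒ inequivalent

no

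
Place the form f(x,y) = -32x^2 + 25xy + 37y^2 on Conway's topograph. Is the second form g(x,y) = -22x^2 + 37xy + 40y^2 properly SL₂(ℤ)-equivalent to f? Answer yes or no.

D₁ = 5361, D₂ = 4889
discriminants differ ⇒ not SL₂(ℤ)-equivalent

no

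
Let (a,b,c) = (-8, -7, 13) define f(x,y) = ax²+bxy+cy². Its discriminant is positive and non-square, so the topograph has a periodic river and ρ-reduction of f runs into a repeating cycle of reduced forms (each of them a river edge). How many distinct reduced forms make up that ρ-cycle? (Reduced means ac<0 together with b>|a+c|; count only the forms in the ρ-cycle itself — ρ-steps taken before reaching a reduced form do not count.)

D = 465, ⌊√D⌋ = 21
descent: ρ → (13,7,-8)  [lands on river]
river: ρ → (-8,9,12)
river: ρ → (12,15,-5)
river: ρ → (-5,15,12)
river: ρ → (12,9,-8)
river: ρ → (-8,7,13)
river: ρ → (13,19,-2)
river: ρ → (-2,21,3)
river: ρ → (3,21,-2)
river: ρ → (-2,19,13)
ρ-cycle length = 10 (tail of 1 descent step not counted)

10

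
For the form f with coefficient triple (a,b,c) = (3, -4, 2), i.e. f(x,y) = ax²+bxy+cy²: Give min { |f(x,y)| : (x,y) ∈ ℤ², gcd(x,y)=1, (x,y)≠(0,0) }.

translate: b→2 (≡-4 mod 6), so (3,-4,2)→(3,2,1)
flip: (3,2,1)→(1,-2,3)
translate: b→0 (≡-2 mod 2), so (1,-2,3)→(1,0,2)
reduced (well bottom): (1,0,2) with a≤c, −a<b≤a
well minimum = a = 1

1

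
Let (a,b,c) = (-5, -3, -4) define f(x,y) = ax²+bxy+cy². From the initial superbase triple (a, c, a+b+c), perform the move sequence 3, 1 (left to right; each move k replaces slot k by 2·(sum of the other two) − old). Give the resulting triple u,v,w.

start (-5,-4,-12) = (f(1,0),f(0,1),f(1,1))
replace slot 3: 2·((-5)+(-4)) − (-12) = -6 → (-5,-4,-6)
replace slot 1: 2·((-4)+(-6)) − (-5) = -15 → (-15,-4,-6)

-15,-4,-6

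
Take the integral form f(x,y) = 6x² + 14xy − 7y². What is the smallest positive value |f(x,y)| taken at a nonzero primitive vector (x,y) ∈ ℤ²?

river: ρ → (-7,14,6)
river: ρ → (6,10,-11)
river: ρ → (-11,12,5)
river: ρ → (5,18,-2)
river: ρ → (-2,18,5)
river: ρ → (5,12,-11)
river: ρ → (-11,10,6)
river: ρ → (6,14,-7)
closes: descent 0, river 8
min |a| on river = 2

2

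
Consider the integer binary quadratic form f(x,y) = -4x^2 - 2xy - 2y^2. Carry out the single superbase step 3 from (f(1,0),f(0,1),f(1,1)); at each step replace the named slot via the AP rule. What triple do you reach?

start (-4,-2,-8) = (f(1,0),f(0,1),f(1,1))
replace slot 3: 2·((-4)+(-2)) − (-8) = -4 → (-4,-2,-4)

-4,-2,-4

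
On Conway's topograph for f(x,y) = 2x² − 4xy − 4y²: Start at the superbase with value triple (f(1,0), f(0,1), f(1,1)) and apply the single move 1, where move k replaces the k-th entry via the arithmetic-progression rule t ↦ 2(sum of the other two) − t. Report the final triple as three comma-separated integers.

start (2,-4,-6) = (f(1,0),f(0,1),f(1,1))
replace slot 1: 2·((-4)+(-6)) − 2 = -22 → (-22,-4,-6)

-22,-4,-6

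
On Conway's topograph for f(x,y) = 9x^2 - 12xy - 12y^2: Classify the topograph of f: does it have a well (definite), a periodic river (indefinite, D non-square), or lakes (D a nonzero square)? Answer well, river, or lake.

D = b²−4ac = (-12)² − 4·9·(-12) = 576
D = 24² is a perfect square ⇒ form factors over ℤ ⇒ lakes

lake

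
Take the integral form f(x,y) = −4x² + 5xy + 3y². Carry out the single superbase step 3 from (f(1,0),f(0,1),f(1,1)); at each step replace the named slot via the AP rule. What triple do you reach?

start (-4,3,4) = (f(1,0),f(0,1),f(1,1))
replace slot 3: 2·((-4)+3) − 4 = -6 → (-4,3,-6)

-4,3,-6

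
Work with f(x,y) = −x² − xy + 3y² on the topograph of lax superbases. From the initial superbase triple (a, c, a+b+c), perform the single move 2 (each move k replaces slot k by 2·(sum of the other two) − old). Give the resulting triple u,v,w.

start (-1,3,1) = (f(1,0),f(0,1),f(1,1))
replace slot 2: 2·((-1)+1) − 3 = -3 → (-1,-3,1)

-1,-3,1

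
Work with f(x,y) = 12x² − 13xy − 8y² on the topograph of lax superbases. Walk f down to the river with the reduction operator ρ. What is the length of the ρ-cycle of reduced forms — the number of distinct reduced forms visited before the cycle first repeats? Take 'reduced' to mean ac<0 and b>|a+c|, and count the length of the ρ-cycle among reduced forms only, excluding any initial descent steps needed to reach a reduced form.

D = 553, ⌊√D⌋ = 23
descent: ρ → (-8,13,12)  [lands on river]
river: ρ → (12,11,-9)
river: ρ → (-9,7,14)
river: ρ → (14,21,-2)
river: ρ → (-2,23,3)
river: ρ → (3,19,-16)
river: ρ → (-16,13,6)
river: ρ → (6,23,-1)
river: ρ → (-1,23,6)
river: ρ → (6,13,-16)
river: ρ → (-16,19,3)
river: ρ → (3,23,-2)
river: ρ → (-2,21,14)
river: ρ → (14,7,-9)
river: ρ → (-9,11,12)
river: ρ → (12,13,-8)
river: ρ → (-8,19,6)
river: ρ → (6,17,-11)
river: ρ → (-11,5,12)
river: ρ → (12,19,-4)
river: ρ → (-4,21,7)
river: ρ → (7,21,-4)
river: ρ → (-4,19,12)
river: ρ → (12,5,-11)
river: ρ → (-11,17,6)
river: ρ → (6,19,-8)
ρ-cycle length = 26 (tail of 1 descent step not counted)

26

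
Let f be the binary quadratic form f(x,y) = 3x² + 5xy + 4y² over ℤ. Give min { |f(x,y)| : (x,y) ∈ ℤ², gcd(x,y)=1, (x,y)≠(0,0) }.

translate: b→-1 (≡5 mod 6), so (3,5,4)→(3,-1,2)
flip: (3,-1,2)→(2,1,3)
reduced (well bottom): (2,1,3) with a≤c, −a<b≤a
well minimum = a = 2

2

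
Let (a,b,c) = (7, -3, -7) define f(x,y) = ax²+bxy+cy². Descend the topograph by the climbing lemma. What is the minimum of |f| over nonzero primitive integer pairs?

descent: ρ → (-7,3,7)  [lands on river]
river: ρ → (7,11,-3)
river: ρ → (-3,13,3)
river: ρ → (3,11,-7)
closes: descent 1, river 4
min |a| on river = 3

3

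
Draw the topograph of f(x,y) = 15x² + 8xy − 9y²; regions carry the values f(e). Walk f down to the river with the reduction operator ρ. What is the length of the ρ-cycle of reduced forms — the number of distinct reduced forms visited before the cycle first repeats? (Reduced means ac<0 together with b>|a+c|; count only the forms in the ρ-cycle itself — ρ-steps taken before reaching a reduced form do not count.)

D = 604, ⌊√D⌋ = 24
river: ρ → (-9,10,14)
river: ρ → (14,18,-5)
river: ρ → (-5,22,6)
river: ρ → (6,14,-17)
river: ρ → (-17,20,3)
river: ρ → (3,22,-10)
river: ρ → (-10,18,7)
river: ρ → (7,24,-1)
river: ρ → (-1,24,7)
river: ρ → (7,18,-10)
river: ρ → (-10,22,3)
river: ρ → (3,20,-17)
river: ρ → (-17,14,6)
river: ρ → (6,22,-5)
river: ρ → (-5,18,14)
river: ρ → (14,10,-9)
river: ρ → (-9,8,15)
river: ρ → (15,22,-2)
river: ρ → (-2,22,15)
river: ρ → (15,8,-9)
ρ-cycle length = 20 (tail of 0 descent steps not counted)

20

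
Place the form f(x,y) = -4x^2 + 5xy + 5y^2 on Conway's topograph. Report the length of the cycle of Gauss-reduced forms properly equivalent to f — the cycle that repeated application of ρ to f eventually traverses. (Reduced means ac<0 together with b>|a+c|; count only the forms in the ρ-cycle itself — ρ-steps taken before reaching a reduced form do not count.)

D = 105, ⌊√D⌋ = 10
river: ρ → (5,5,-4)
river: ρ → (-4,3,6)
river: ρ → (6,9,-1)
river: ρ → (-1,9,6)
river: ρ → (6,3,-4)
river: ρ → (-4,5,5)
ρ-cycle length = 6 (tail of 0 descent steps not counted)

6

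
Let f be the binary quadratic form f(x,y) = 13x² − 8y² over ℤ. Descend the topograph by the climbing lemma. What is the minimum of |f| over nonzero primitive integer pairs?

descent: ρ → (-8,16,5)  [lands on river]
river: ρ → (5,14,-11)
river: ρ → (-11,8,8)
river: ρ → (8,8,-11)
river: ρ → (-11,14,5)
river: ρ → (5,16,-8)
closes: descent 1, river 6
min |a| on river = 5

5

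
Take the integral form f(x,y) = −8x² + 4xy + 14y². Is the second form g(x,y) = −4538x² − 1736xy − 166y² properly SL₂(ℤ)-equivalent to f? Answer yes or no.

D₁ = 464, D₂ = 464
river cycle of f (length 10): (-8, 20, 2), (2, 20, -8), (-8, 12, 10), (10, 8, -10), (-10, 12, 8), (8, 20, -2), (-2, 20, 8), (8, 12, -10), (-10, 8, 10), (10, 12, -8)
river cycle of g (length 10): (-8, 20, 2), (2, 20, -8), (-8, 12, 10), (10, 8, -10), (-10, 12, 8), (8, 20, -2), (-2, 20, 8), (8, 12, -10), (-10, 8, 10), (10, 12, -8)
cycles coincide ⇒ equivalent

yes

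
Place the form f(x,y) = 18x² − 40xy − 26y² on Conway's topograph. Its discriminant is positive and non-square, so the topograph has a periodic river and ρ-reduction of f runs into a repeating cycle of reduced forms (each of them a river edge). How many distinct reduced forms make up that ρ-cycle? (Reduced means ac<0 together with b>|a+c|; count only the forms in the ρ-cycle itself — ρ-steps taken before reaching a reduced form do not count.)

D = 3472, ⌊√D⌋ = 58
descent: ρ → (-26,40,18)  [lands on river]
river: ρ → (18,32,-34)
river: ρ → (-34,36,16)
river: ρ → (16,28,-42)
river: ρ → (-42,56,2)
river: ρ → (2,56,-42)
river: ρ → (-42,28,16)
river: ρ → (16,36,-34)
river: ρ → (-34,32,18)
river: ρ → (18,40,-26)
river: ρ → (-26,12,32)
river: ρ → (32,52,-6)
river: ρ → (-6,56,14)
river: ρ → (14,56,-6)
river: ρ → (-6,52,32)
river: ρ → (32,12,-26)
ρ-cycle length = 16 (tail of 1 descent step not counted)

16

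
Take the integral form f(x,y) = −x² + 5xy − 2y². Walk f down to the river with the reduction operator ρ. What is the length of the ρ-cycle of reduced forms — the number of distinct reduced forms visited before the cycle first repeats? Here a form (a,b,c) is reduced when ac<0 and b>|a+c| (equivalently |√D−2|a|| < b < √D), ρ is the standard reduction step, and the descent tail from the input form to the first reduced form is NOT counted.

D = 17, ⌊√D⌋ = 4
descent: ρ → (-2,3,1)  [lands on river]
river: ρ → (1,3,-2)
river: ρ → (-2,1,2)
river: ρ → (2,3,-1)
river: ρ → (-1,3,2)
river: ρ → (2,1,-2)
ρ-cycle length = 6 (tail of 1 descent step not counted)

6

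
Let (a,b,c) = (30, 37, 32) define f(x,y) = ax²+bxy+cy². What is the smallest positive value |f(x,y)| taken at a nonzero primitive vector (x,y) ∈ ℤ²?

translate: b→-23 (≡37 mod 60), so (30,37,32)→(30,-23,25)
flip: (30,-23,25)→(25,23,30)
reduced (well bottom): (25,23,30) with a≤c, −a<b≤a
well minimum = a = 25

25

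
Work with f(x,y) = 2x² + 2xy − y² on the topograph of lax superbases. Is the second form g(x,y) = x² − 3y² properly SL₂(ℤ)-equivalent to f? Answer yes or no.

D₁ = 12, D₂ = 12
river cycle of f (length 2): (-1, 2, 2), (2, 2, -1)
river cycle of g (length 2): (1, 2, -2), (-2, 2, 1)
cycles differ ⇒ inequivalent

no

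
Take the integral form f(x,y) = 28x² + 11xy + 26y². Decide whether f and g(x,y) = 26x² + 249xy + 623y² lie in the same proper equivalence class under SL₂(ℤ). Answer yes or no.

D₁ = -2791, D₂ = -2791
f: flip: (28,11,26)→(26,-11,28)
f: reduced (well bottom): (26,-11,28) with a≤c, −a<b≤a
g: translate: b→-11 (≡249 mod 52), so (26,249,623)→(26,-11,28)
g: reduced (well bottom): (26,-11,28) with a≤c, −a<b≤a
reduced forms (26, -11, 28) vs (26, -11, 28) ⇒ equivalent

yes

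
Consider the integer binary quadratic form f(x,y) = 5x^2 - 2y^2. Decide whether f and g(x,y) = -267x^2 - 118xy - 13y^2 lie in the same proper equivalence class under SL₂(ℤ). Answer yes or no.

D₁ = 40, D₂ = 40
river cycle of f (length 6): (-2, 4, 3), (3, 2, -3), (-3, 4, 2), (2, 4, -3), (-3, 2, 3), (3, 4, -2)
river cycle of g (length 6): (-2, 4, 3), (3, 2, -3), (-3, 4, 2), (2, 4, -3), (-3, 2, 3), (3, 4, -2)
cycles coincide ⇒ equivalent

yes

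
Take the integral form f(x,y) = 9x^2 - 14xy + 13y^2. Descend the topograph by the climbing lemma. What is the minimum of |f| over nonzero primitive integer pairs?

translate: b→4 (≡-14 mod 18), so (9,-14,13)→(9,4,8)
flip: (9,4,8)→(8,-4,9)
reduced (well bottom): (8,-4,9) with a≤c, −a<b≤a
well minimum = a = 8

8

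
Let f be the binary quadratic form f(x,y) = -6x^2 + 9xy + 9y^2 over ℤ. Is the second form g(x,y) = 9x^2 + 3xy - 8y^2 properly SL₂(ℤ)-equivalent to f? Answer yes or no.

D₁ = 297, D₂ = 297
river cycle of f (length 4): (9, 9, -6), (-6, 15, 3), (3, 15, -6), (-6, 9, 9)
river cycle of g (length 10): (-8, 13, 4), (4, 11, -11), (-11, 11, 4), (4, 13, -8), (-8, 3, 9), (9, 15, -2), (-2, 17, 1), (1, 17, -2), (-2, 15, 9), (9, 3, -8)
cycles differ ⇒ inequivalent

no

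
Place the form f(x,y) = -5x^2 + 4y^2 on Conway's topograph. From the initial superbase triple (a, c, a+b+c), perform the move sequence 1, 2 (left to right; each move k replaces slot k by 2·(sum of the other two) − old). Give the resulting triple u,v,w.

start (-5,4,-1) = (f(1,0),f(0,1),f(1,1))
replace slot 1: 2·(4+(-1)) − (-5) = 11 → (11,4,-1)
replace slot 2: 2·(11+(-1)) − 4 = 16 → (11,16,-1)

11,16,-1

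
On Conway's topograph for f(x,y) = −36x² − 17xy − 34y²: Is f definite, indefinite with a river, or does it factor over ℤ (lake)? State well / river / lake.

D = b²−4ac = (-17)² − 4·(-36)·(-34) = -4607
D < 0 ⇒ definite ⇒ every region one sign ⇒ single well

well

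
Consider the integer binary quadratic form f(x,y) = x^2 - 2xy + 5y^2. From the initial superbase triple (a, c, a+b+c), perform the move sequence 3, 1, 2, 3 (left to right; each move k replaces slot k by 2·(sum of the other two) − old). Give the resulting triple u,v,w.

start (1,5,4) = (f(1,0),f(0,1),f(1,1))
replace slot 3: 2·(1+5) − 4 = 8 → (1,5,8)
replace slot 1: 2·(5+8) − 1 = 25 → (25,5,8)
replace slot 2: 2·(25+8) − 5 = 61 → (25,61,8)
replace slot 3: 2·(25+61) − 8 = 164 → (25,61,164)

25,61,164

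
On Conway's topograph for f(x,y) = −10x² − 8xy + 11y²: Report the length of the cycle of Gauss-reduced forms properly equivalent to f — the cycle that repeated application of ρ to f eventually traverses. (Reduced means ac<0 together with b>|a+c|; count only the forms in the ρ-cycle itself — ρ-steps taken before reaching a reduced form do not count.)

D = 504, ⌊√D⌋ = 22
descent: ρ → (11,8,-10)  [lands on river]
river: ρ → (-10,12,9)
river: ρ → (9,6,-13)
river: ρ → (-13,20,2)
river: ρ → (2,20,-13)
river: ρ → (-13,6,9)
river: ρ → (9,12,-10)
river: ρ → (-10,8,11)
river: ρ → (11,14,-7)
river: ρ → (-7,14,11)
ρ-cycle length = 10 (tail of 1 descent step not counted)

10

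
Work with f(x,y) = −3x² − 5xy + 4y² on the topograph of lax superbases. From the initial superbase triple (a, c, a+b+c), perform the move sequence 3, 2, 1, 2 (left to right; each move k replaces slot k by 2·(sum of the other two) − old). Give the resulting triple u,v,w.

start (-3,4,-4) = (f(1,0),f(0,1),f(1,1))
replace slot 3: 2·((-3)+4) − (-4) = 6 → (-3,4,6)
replace slot 2: 2·((-3)+6) − 4 = 2 → (-3,2,6)
replace slot 1: 2·(2+6) − (-3) = 19 → (19,2,6)
replace slot 2: 2·(19+6) − 2 = 48 → (19,48,6)

19,48,6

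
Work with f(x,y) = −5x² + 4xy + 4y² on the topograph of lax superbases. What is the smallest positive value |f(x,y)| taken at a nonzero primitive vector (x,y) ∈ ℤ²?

river: ρ → (4,4,-5)
river: ρ → (-5,6,3)
river: ρ → (3,6,-5)
river: ρ → (-5,4,4)
closes: descent 0, river 4
min |a| on river = 3

3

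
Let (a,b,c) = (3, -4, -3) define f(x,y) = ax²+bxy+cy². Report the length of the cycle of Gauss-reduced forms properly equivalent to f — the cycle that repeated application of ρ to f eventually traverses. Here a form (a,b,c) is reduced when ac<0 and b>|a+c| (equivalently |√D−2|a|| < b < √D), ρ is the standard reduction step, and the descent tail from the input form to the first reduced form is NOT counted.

D = 52, ⌊√D⌋ = 7
descent: ρ → (-3,4,3)  [lands on river]
river: ρ → (3,2,-4)
river: ρ → (-4,6,1)
river: ρ → (1,6,-4)
river: ρ → (-4,2,3)
river: ρ → (3,4,-3)
river: ρ → (-3,2,4)
river: ρ → (4,6,-1)
river: ρ → (-1,6,4)
river: ρ → (4,2,-3)
ρ-cycle length = 10 (tail of 1 descent step not counted)

10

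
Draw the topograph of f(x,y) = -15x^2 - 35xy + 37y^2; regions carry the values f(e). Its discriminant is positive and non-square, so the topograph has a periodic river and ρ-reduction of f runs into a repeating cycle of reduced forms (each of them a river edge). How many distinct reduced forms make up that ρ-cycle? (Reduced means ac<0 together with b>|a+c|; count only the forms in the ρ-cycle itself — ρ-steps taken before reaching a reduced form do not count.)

D = 3445, ⌊√D⌋ = 58
descent: ρ → (37,35,-15)  [lands on river]
river: ρ → (-15,55,7)
river: ρ → (7,57,-7)
river: ρ → (-7,55,15)
river: ρ → (15,35,-37)
river: ρ → (-37,39,13)
river: ρ → (13,39,-37)
river: ρ → (-37,35,15)
river: ρ → (15,55,-7)
river: ρ → (-7,57,7)
river: ρ → (7,55,-15)
river: ρ → (-15,35,37)
river: ρ → (37,39,-13)
river: ρ → (-13,39,37)
ρ-cycle length = 14 (tail of 1 descent step not counted)

14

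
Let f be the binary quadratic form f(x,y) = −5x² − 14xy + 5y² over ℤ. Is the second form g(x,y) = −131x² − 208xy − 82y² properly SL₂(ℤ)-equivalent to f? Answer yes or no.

D₁ = 296, D₂ = 296
river cycle of f (length 6): (5, 14, -5), (-5, 16, 2), (2, 16, -5), (-5, 14, 5), (5, 16, -2), (-2, 16, 5)
river cycle of g (length 6): (-5, 16, 2), (2, 16, -5), (-5, 14, 5), (5, 16, -2), (-2, 16, 5), (5, 14, -5)
cycles coincide ⇒ equivalent

yes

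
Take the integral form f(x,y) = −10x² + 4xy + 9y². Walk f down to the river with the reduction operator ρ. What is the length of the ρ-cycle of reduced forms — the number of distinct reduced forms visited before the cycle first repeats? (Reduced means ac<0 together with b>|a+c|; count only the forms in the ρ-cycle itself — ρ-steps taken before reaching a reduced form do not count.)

D = 376, ⌊√D⌋ = 19
river: ρ → (9,14,-5)
river: ρ → (-5,16,6)
river: ρ → (6,8,-13)
river: ρ → (-13,18,1)
river: ρ → (1,18,-13)
river: ρ → (-13,8,6)
river: ρ → (6,16,-5)
river: ρ → (-5,14,9)
river: ρ → (9,4,-10)
river: ρ → (-10,16,3)
river: ρ → (3,14,-15)
river: ρ → (-15,16,2)
river: ρ → (2,16,-15)
river: ρ → (-15,14,3)
river: ρ → (3,16,-10)
river: ρ → (-10,4,9)
ρ-cycle length = 16 (tail of 0 descent steps not counted)

16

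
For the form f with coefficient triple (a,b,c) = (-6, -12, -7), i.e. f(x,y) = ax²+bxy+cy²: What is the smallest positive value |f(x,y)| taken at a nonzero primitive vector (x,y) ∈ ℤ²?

translate: b→0 (≡12 mod 12), so (6,12,7)→(6,0,1)
flip: (6,0,1)→(1,0,6)
reduced (well bottom): (1,0,6) with a≤c, −a<b≤a
well minimum |f| = |-1| = 1 (negative-definite)

1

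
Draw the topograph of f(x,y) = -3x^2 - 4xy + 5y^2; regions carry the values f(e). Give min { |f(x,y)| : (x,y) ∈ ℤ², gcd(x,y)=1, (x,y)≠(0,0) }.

descent: ρ → (5,4,-3)  [lands on river]
river: ρ → (-3,8,1)
river: ρ → (1,8,-3)
river: ρ → (-3,4,5)
river: ρ → (5,6,-2)
river: ρ → (-2,6,5)
closes: descent 1, river 6
min |a| on river = 1

1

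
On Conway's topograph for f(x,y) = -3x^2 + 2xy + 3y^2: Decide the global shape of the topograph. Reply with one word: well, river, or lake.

D = b²−4ac = 2² − 4·(-3)·3 = 40
D > 0 non-square ⇒ indefinite ⇒ periodic river

river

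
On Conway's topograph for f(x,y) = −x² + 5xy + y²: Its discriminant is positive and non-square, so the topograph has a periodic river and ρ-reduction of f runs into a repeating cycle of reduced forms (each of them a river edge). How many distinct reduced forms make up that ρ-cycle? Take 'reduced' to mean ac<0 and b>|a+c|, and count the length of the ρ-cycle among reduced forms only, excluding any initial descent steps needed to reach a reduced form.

D = 29, ⌊√D⌋ = 5
river: ρ → (1,5,-1)
river: ρ → (-1,5,1)
ρ-cycle length = 2 (tail of 0 descent steps not counted)

2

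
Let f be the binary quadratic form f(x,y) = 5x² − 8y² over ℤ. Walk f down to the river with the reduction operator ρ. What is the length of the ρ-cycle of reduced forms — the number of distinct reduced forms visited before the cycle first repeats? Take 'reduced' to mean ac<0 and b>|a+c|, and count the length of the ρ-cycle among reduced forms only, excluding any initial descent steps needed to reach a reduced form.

D = 160, ⌊√D⌋ = 12
descent: ρ → (-8,0,5)
descent: ρ → (5,10,-3)  [lands on river]
river: ρ → (-3,8,8)
river: ρ → (8,8,-3)
river: ρ → (-3,10,5)
ρ-cycle length = 4 (tail of 2 descent steps not counted)

4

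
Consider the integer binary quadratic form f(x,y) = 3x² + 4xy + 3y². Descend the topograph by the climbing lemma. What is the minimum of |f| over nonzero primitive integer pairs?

translate: b→-2 (≡4 mod 6), so (3,4,3)→(3,-2,2)
flip: (3,-2,2)→(2,2,3)
reduced (well bottom): (2,2,3) with a≤c, −a<b≤a
well minimum = a = 2

2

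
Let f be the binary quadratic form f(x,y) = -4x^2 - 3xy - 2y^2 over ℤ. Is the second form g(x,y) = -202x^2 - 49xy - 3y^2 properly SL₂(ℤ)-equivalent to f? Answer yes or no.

D₁ = -23, D₂ = -23
f is negative-definite; reduce −f:
−f: flip: (4,3,2)→(2,-3,4)
−f: translate: b→1 (≡-3 mod 4), so (2,-3,4)→(2,1,3)
−f: reduced (well bottom): (2,1,3) with a≤c, −a<b≤a
flip sign back: reduced form of f is (-2,-1,-3)
g is negative-definite; reduce −g:
−g: flip: (202,49,3)→(3,-49,202)
−g: translate: b→-1 (≡-49 mod 6), so (3,-49,202)→(3,-1,2)
−g: flip: (3,-1,2)→(2,1,3)
−g: reduced (well bottom): (2,1,3) with a≤c, −a<b≤a
flip sign back: reduced form of g is (-2,-1,-3)
reduced forms (-2, -1, -3) vs (-2, -1, -3) ⇒ equivalent

yes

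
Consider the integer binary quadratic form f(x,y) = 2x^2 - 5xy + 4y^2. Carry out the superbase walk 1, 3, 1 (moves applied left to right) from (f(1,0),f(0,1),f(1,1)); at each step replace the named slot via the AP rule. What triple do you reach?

start (2,4,1) = (f(1,0),f(0,1),f(1,1))
replace slot 1: 2·(4+1) − 2 = 8 → (8,4,1)
replace slot 3: 2·(8+4) − 1 = 23 → (8,4,23)
replace slot 1: 2·(4+23) − 8 = 46 → (46,4,23)

46,4,23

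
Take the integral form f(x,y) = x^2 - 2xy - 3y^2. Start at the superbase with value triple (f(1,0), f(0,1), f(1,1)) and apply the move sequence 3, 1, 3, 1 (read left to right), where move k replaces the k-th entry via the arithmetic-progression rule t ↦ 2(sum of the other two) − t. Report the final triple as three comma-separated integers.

start (1,-3,-4) = (f(1,0),f(0,1),f(1,1))
replace slot 3: 2·(1+(-3)) − (-4) = 0 → (1,-3,0)
replace slot 1: 2·((-3)+0) − 1 = -7 → (-7,-3,0)
replace slot 3: 2·((-7)+(-3)) − 0 = -20 → (-7,-3,-20)
replace slot 1: 2·((-3)+(-20)) − (-7) = -39 → (-39,-3,-20)

-39,-3,-20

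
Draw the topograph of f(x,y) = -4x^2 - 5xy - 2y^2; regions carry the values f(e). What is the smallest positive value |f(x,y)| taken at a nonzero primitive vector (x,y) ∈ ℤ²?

translate: b→-3 (≡5 mod 8), so (4,5,2)→(4,-3,1)
flip: (4,-3,1)→(1,3,4)
translate: b→1 (≡3 mod 2), so (1,3,4)→(1,1,2)
reduced (well bottom): (1,1,2) with a≤c, −a<b≤a
well minimum |f| = |-1| = 1 (negative-definite)

1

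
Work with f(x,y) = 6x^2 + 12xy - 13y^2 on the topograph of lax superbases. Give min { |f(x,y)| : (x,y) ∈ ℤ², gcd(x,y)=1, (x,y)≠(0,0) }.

river: ρ → (-13,14,5)
river: ρ → (5,16,-10)
river: ρ → (-10,4,11)
river: ρ → (11,18,-3)
river: ρ → (-3,18,11)
river: ρ → (11,4,-10)
river: ρ → (-10,16,5)
river: ρ → (5,14,-13)
river: ρ → (-13,12,6)
river: ρ → (6,12,-13)
closes: descent 0, river 10
min |a| on river = 3

3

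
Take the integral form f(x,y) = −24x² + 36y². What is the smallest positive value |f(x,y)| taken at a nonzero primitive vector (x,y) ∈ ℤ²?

descent: ρ → (36,0,-24)
descent: ρ → (-24,48,12)  [lands on river]
river: ρ → (12,48,-24)
closes: descent 2, river 2
min |a| on river = 12

12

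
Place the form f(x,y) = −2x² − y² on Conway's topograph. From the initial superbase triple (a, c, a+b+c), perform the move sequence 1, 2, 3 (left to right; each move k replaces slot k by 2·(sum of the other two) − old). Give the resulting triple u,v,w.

start (-2,-1,-3) = (f(1,0),f(0,1),f(1,1))
replace slot 1: 2·((-1)+(-3)) − (-2) = -6 → (-6,-1,-3)
replace slot 2: 2·((-6)+(-3)) − (-1) = -17 → (-6,-17,-3)
replace slot 3: 2·((-6)+(-17)) − (-3) = -43 → (-6,-17,-43)

-6,-17,-43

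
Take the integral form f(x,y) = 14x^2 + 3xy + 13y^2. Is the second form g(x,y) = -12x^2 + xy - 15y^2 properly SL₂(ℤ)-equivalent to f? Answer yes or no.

D₁ = -719, D₂ = -719
f: flip: (14,3,13)→(13,-3,14)
f: reduced (well bottom): (13,-3,14) with a≤c, −a<b≤a
g is negative-definite; reduce −g:
−g: reduced (well bottom): (12,-1,15) with a≤c, −a<b≤a
flip sign back: reduced form of g is (-12,1,-15)
reduced forms (13, -3, 14) vs (-12, 1, -15) ⇒ inequivalent

no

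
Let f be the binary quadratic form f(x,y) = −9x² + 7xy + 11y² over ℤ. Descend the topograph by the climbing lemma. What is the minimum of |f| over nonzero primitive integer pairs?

river: ρ → (11,15,-5)
river: ρ → (-5,15,11)
river: ρ → (11,7,-9)
river: ρ → (-9,11,9)
river: ρ → (9,7,-11)
river: ρ → (-11,15,5)
river: ρ → (5,15,-11)
river: ρ → (-11,7,9)
river: ρ → (9,11,-9)
river: ρ → (-9,7,11)
closes: descent 0, river 10
min |a| on river = 5

5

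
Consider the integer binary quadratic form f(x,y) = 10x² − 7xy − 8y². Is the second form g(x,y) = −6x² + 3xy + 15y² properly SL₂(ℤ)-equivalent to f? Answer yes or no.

D₁ = 369, D₂ = 369
river cycle of f (length 16): (-8, 7, 10), (10, 13, -5), (-5, 17, 4), (4, 15, -9), (-9, 3, 10), (10, 17, -2), (-2, 19, 1), (1, 19, -2), (-2, 17, 10), (10, 3, -9), … (6 more)
river cycle of g (length 10): (-6, 15, 6), (6, 9, -12), (-12, 15, 3), (3, 15, -12), (-12, 9, 6), (6, 15, -6), (-6, 9, 12), (12, 15, -3), (-3, 15, 12), (12, 9, -6)
cycles differ ⇒ inequivalent

no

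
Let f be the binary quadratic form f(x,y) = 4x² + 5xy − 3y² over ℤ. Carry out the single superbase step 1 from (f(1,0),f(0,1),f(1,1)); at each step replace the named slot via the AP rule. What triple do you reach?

start (4,-3,6) = (f(1,0),f(0,1),f(1,1))
replace slot 1: 2·((-3)+6) − 4 = 2 → (2,-3,6)

2,-3,6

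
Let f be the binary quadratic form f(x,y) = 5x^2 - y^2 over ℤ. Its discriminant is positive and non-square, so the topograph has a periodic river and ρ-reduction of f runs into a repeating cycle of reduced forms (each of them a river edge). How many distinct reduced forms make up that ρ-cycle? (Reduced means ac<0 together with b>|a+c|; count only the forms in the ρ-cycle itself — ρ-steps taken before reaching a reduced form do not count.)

D = 20, ⌊√D⌋ = 4
descent: ρ → (-1,4,1)  [lands on river]
river: ρ → (1,4,-1)
ρ-cycle length = 2 (tail of 1 descent step not counted)

2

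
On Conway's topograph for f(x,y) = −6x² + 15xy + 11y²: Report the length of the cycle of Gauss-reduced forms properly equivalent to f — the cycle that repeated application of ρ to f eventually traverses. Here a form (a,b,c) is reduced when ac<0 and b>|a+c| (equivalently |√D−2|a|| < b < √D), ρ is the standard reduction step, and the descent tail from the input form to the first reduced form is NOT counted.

D = 489, ⌊√D⌋ = 22
river: ρ → (11,7,-10)
river: ρ → (-10,13,8)
river: ρ → (8,19,-4)
river: ρ → (-4,21,3)
river: ρ → (3,21,-4)
river: ρ → (-4,19,8)
river: ρ → (8,13,-10)
river: ρ → (-10,7,11)
river: ρ → (11,15,-6)
river: ρ → (-6,21,2)
river: ρ → (2,19,-16)
river: ρ → (-16,13,5)
river: ρ → (5,17,-10)
river: ρ → (-10,3,12)
river: ρ → (12,21,-1)
river: ρ → (-1,21,12)
river: ρ → (12,3,-10)
river: ρ → (-10,17,5)
river: ρ → (5,13,-16)
river: ρ → (-16,19,2)
river: ρ → (2,21,-6)
river: ρ → (-6,15,11)
ρ-cycle length = 22 (tail of 0 descent steps not counted)

22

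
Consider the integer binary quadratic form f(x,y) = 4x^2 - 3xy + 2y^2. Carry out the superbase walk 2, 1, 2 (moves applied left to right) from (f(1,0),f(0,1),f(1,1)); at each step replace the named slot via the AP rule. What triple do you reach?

start (4,2,3) = (f(1,0),f(0,1),f(1,1))
replace slot 2: 2·(4+3) − 2 = 12 → (4,12,3)
replace slot 1: 2·(12+3) − 4 = 26 → (26,12,3)
replace slot 2: 2·(26+3) − 12 = 46 → (26,46,3)

26,46,3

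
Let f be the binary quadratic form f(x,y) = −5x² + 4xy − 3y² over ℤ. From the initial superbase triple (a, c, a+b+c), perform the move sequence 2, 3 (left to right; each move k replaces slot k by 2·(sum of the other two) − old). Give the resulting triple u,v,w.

start (-5,-3,-4) = (f(1,0),f(0,1),f(1,1))
replace slot 2: 2·((-5)+(-4)) − (-3) = -15 → (-5,-15,-4)
replace slot 3: 2·((-5)+(-15)) − (-4) = -36 → (-5,-15,-36)

-5,-15,-36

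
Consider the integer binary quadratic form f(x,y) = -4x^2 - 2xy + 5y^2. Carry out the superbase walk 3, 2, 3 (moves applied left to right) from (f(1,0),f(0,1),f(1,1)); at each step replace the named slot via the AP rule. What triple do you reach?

start (-4,5,-1) = (f(1,0),f(0,1),f(1,1))
replace slot 3: 2·((-4)+5) − (-1) = 3 → (-4,5,3)
replace slot 2: 2·((-4)+3) − 5 = -7 → (-4,-7,3)
replace slot 3: 2·((-4)+(-7)) − 3 = -25 → (-4,-7,-25)

-4,-7,-25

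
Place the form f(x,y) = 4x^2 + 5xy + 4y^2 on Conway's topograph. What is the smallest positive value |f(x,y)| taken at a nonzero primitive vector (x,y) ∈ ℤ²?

translate: b→-3 (≡5 mod 8), so (4,5,4)→(4,-3,3)
flip: (4,-3,3)→(3,3,4)
reduced (well bottom): (3,3,4) with a≤c, −a<b≤a
well minimum = a = 3

3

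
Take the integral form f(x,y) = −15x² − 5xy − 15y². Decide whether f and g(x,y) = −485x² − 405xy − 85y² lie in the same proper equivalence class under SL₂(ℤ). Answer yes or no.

D₁ = -875, D₂ = -875
f is negative-definite; reduce −f:
−f: reduced (well bottom): (15,5,15) with a≤c, −a<b≤a
flip sign back: reduced form of f is (-15,-5,-15)
g is negative-definite; reduce −g:
−g: flip: (485,405,85)→(85,-405,485)
−g: translate: b→-65 (≡-405 mod 170), so (85,-405,485)→(85,-65,15)
−g: flip: (85,-65,15)→(15,65,85)
−g: translate: b→5 (≡65 mod 30), so (15,65,85)→(15,5,15)
−g: reduced (well bottom): (15,5,15) with a≤c, −a<b≤a
flip sign back: reduced form of g is (-15,-5,-15)
reduced forms (-15, -5, -15) vs (-15, -5, -15) ⇒ equivalent

yes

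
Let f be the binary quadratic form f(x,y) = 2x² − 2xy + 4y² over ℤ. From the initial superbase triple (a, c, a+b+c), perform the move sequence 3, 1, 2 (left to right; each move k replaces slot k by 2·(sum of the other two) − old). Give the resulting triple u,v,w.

start (2,4,4) = (f(1,0),f(0,1),f(1,1))
replace slot 3: 2·(2+4) − 4 = 8 → (2,4,8)
replace slot 1: 2·(4+8) − 2 = 22 → (22,4,8)
replace slot 2: 2·(22+8) − 4 = 56 → (22,56,8)

22,56,8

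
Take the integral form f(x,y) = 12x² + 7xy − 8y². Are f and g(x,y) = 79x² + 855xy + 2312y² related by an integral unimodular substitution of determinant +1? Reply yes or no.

D₁ = 433, D₂ = 433
river cycle of f (length 46): (-8, 9, 11), (11, 13, -6), (-6, 11, 13), (13, 15, -4), (-4, 17, 9), (9, 19, -2), (-2, 17, 18), (18, 19, -1), (-1, 19, 18), (18, 17, -2), … (36 more)
river cycle of g (length 46): (12, 7, -8), (-8, 9, 11), (11, 13, -6), (-6, 11, 13), (13, 15, -4), (-4, 17, 9), (9, 19, -2), (-2, 17, 18), (18, 19, -1), (-1, 19, 18), … (36 more)
cycles coincide ⇒ equivalent

yes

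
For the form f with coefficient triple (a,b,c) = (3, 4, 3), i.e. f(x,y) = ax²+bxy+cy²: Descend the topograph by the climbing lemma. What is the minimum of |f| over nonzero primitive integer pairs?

translate: b→-2 (≡4 mod 6), so (3,4,3)→(3,-2,2)
flip: (3,-2,2)→(2,2,3)
reduced (well bottom): (2,2,3) with a≤c, −a<b≤a
well minimum = a = 2

2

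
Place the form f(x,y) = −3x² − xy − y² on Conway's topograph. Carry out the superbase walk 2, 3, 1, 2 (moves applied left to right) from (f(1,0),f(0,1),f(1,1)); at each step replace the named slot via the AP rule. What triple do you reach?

start (-3,-1,-5) = (f(1,0),f(0,1),f(1,1))
replace slot 2: 2·((-3)+(-5)) − (-1) = -15 → (-3,-15,-5)
replace slot 3: 2·((-3)+(-15)) − (-5) = -31 → (-3,-15,-31)
replace slot 1: 2·((-15)+(-31)) − (-3) = -89 → (-89,-15,-31)
replace slot 2: 2·((-89)+(-31)) − (-15) = -225 → (-89,-225,-31)

-89,-225,-31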